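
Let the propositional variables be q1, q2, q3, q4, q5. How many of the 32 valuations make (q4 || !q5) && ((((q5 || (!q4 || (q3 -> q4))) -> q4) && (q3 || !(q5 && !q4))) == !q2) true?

12

Initial set: {T ((q4 || !q5) && ((((q5 || (!q4 || (q3 -> q4))) -> q4) && (q3 || !(q5 && !q4))) == !q2))}.
T ((q4 || !q5) && ((((q5 || (!q4 || (q3 -> q4))) -> q4) && (q3 || !(q5 && !q4))) == !q2)): α-rule — add T (q4 || !q5), T ((((q5 || (!q4 || (q3 -> q4))) -> q4) && (q3 || !(q5 && !q4))) == !q2).
T (q4 || !q5): β-rule — branch into T q4  //  T !q5.
  branch 1 (add T q4):
    T ((((q5 || (!q4 || (q3 -> q4))) -> q4) && (q3 || !(q5 && !q4))) == !q2): β-rule — branch into T (((q5 || (!q4 || (q3 -> q4))) -> q4) && (q3 || !(q5 && !q4))), T !q2  //  F (((q5 || (!q4 || (q3 -> q4))) -> q4) && (q3 || !(q5 && !q4))), F !q2.
      branch 1.1 (add T (((q5 || (!q4 || (q3 -> q4))) -> q4) && (q3 || !(q5 && !q4))), T !q2):
        T (((q5 || (!q4 || (q3 -> q4))) -> q4) && (q3 || !(q5 && !q4))): α-rule — add T ((q5 || (!q4 || (q3 -> q4))) -> q4), T (q3 || !(q5 && !q4)).
        T ((q5 || (!q4 || (q3 -> q4))) -> q4): β-rule — branch into F (q5 || (!q4 || (q3 -> q4)))  //  T q4.
          branch 1.1.1 (add F (q5 || (!q4 || (q3 -> q4)))):
            F (q5 || (!q4 || (q3 -> q4))): α-rule — add F q5, F (!q4 || (q3 -> q4)).
            F (!q4 || (q3 -> q4)): α-rule — add F !q4, F (q3 -> q4).
            F (q3 -> q4): α-rule — add T q3, F q4.
            × closes — contains both q4 and !q4.
          branch 1.1.2 (add T q4):
            T (q3 || !(q5 && !q4)): β-rule — branch into T q3  //  T !(q5 && !q4).
              branch 1.1.2.1 (add T q3):
                ○ open, literals {q2=0, q3=1, q4=1}.
              branch 1.1.2.2 (add T !(q5 && !q4)):
                T !(q5 && !q4): β-rule — branch into F q5  //  F !q4.
                  branch 1.1.2.2.1 (add F q5):
                    ○ open, literals {q2=0, q4=1, q5=0}.
                  branch 1.1.2.2.2 (add F !q4):
                    ○ open, literals {q2=0, q4=1}.
      branch 1.2 (add F (((q5 || (!q4 || (q3 -> q4))) -> q4) && (q3 || !(q5 && !q4))), F !q2):
        F (((q5 || (!q4 || (q3 -> q4))) -> q4) && (q3 || !(q5 && !q4))): β-rule — branch into F ((q5 || (!q4 || (q3 -> q4))) -> q4)  //  F (q3 || !(q5 && !q4)).
          branch 1.2.1 (add F ((q5 || (!q4 || (q3 -> q4))) -> q4)):
            F ((q5 || (!q4 || (q3 -> q4))) -> q4): α-rule — add T (q5 || (!q4 || (q3 -> q4))), F q4.
            × closes — contains both q4 and !q4.
          branch 1.2.2 (add F (q3 || !(q5 && !q4))):
            F (q3 || !(q5 && !q4)): α-rule — add F q3, F !(q5 && !q4).
            F !(q5 && !q4): α-rule — add T q5, T !q4.
            × closes — contains both q4 and !q4.
  branch 2 (add T !q5):
    T ((((q5 || (!q4 || (q3 -> q4))) -> q4) && (q3 || !(q5 && !q4))) == !q2): β-rule — branch into T (((q5 || (!q4 || (q3 -> q4))) -> q4) && (q3 || !(q5 && !q4))), T !q2  //  F (((q5 || (!q4 || (q3 -> q4))) -> q4) && (q3 || !(q5 && !q4))), F !q2.
      branch 2.1 (add T (((q5 || (!q4 || (q3 -> q4))) -> q4) && (q3 || !(q5 && !q4))), T !q2):
        T (((q5 || (!q4 || (q3 -> q4))) -> q4) && (q3 || !(q5 && !q4))): α-rule — add T ((q5 || (!q4 || (q3 -> q4))) -> q4), T (q3 || !(q5 && !q4)).
        T ((q5 || (!q4 || (q3 -> q4))) -> q4): β-rule — branch into F (q5 || (!q4 || (q3 -> q4)))  //  T q4.
          branch 2.1.1 (add F (q5 || (!q4 || (q3 -> q4)))):
            F (q5 || (!q4 || (q3 -> q4))): α-rule — add F q5, F (!q4 || (q3 -> q4)).
            F (!q4 || (q3 -> q4)): α-rule — add F !q4, F (q3 -> q4).
            F (q3 -> q4): α-rule — add T q3, F q4.
            × closes — contains both q4 and !q4.
          branch 2.1.2 (add T q4):
            T (q3 || !(q5 && !q4)): β-rule — branch into T q3  //  T !(q5 && !q4).
              branch 2.1.2.1 (add T q3):
                ○ open, literals {q2=0, q3=1, q4=1, q5=0}.
              branch 2.1.2.2 (add T !(q5 && !q4)):
                T !(q5 && !q4): β-rule — branch into F q5  //  F !q4.
                  branch 2.1.2.2.1 (add F q5):
                    ○ open, literals {q2=0, q4=1, q5=0}.
                  branch 2.1.2.2.2 (add F !q4):
                    ○ open, literals {q2=0, q4=1, q5=0}.
      branch 2.2 (add F (((q5 || (!q4 || (q3 -> q4))) -> q4) && (q3 || !(q5 && !q4))), F !q2):
        F (((q5 || (!q4 || (q3 -> q4))) -> q4) && (q3 || !(q5 && !q4))): β-rule — branch into F ((q5 || (!q4 || (q3 -> q4))) -> q4)  //  F (q3 || !(q5 && !q4)).
          branch 2.2.1 (add F ((q5 || (!q4 || (q3 -> q4))) -> q4)):
            F ((q5 || (!q4 || (q3 -> q4))) -> q4): α-rule — add T (q5 || (!q4 || (q3 -> q4))), F q4.
            T (q5 || (!q4 || (q3 -> q4))): β-rule — branch into T q5  //  T (!q4 || (q3 -> q4)).
              branch 2.2.1.1 (add T q5):
                × closes — contains both q5 and !q5.
              branch 2.2.1.2 (add T (!q4 || (q3 -> q4))):
                T (!q4 || (q3 -> q4)): β-rule — branch into T !q4  //  T (q3 -> q4).
                  branch 2.2.1.2.1 (add T !q4):
                    ○ open, literals {q2=1, q4=0, q5=0}.
                  branch 2.2.1.2.2 (add T (q3 -> q4)):
                    T (q3 -> q4): β-rule — branch into F q3  //  T q4.
                      branch 2.2.1.2.2.1 (add F q3):
                        ○ open, literals {q2=1, q3=0, q4=0, q5=0}.
                      branch 2.2.1.2.2.2 (add T q4):
                        × closes — contains both q4 and !q4.
          branch 2.2.2 (add F (q3 || !(q5 && !q4))):
            F (q3 || !(q5 && !q4)): α-rule — add F q3, F !(q5 && !q4).
            F !(q5 && !q4): α-rule — add T q5, T !q4.
            × closes — contains both q5 and !q5.
7 branches closed, 8 open.
Each open branch fixes some atoms; the unmentioned ones are free. Counting distinct full assignments: branch {q2=0, q3=1, q4=1} (q1, q5) contributes 4 new; branch {q2=0, q4=1, q5=0} (q1, q3) contributes 2 new; branch {q2=0, q4=1} (q1, q3, q5) contributes 2 new; branch {q2=0, q3=1, q4=1, q5=0} (q1) contributes 0 new; branch {q2=0, q4=1, q5=0} (q1, q3) contributes 0 new; branch {q2=0, q4=1, q5=0} (q1, q3) contributes 0 new; branch {q2=1, q4=0, q5=0} (q1, q3) contributes 4 new; branch {q2=1, q3=0, q4=0, q5=0} (q1) contributes 0 new. Total: 12.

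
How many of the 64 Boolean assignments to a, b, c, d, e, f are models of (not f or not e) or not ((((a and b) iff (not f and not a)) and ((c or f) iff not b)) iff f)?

56

Initial set: {((not f or not e) or not ((((a and b) iff (not f and not a)) and ((c or f) iff not b)) iff f))}.
((not f or not e) or not ((((a and b) iff (not f and not a)) and ((c or f) iff not b)) iff f)): β-rule — branch into (not f or not e)  //  not ((((a and b) iff (not f and not a)) and ((c or f) iff not b)) iff f).
  branch 1 (add (not f or not e)):
    (not f or not e): β-rule — branch into not f  //  not e.
      branch 1.1 (add not f):
        ○ open, literals {f=false}.
      branch 1.2 (add not e):
        ○ open, literals {e=false}.
  branch 2 (add not ((((a and b) iff (not f and not a)) and ((c or f) iff not b)) iff f)):
    not ((((a and b) iff (not f and not a)) and ((c or f) iff not b)) iff f): β-rule — branch into (((a and b) iff (not f and not a)) and ((c or f) iff not b)), not f  //  not (((a and b) iff (not f and not a)) and ((c or f) iff not b)), f.
      branch 2.1 (add (((a and b) iff (not f and not a)) and ((c or f) iff not b)), not f):
        (((a and b) iff (not f and not a)) and ((c or f) iff not b)): α-rule — add ((a and b) iff (not f and not a)), ((c or f) iff not b).
        ((a and b) iff (not f and not a)): β-rule — branch into (a and b), (not f and not a)  //  not (a and b), not (not f and not a).
          branch 2.1.1 (add (a and b), (not f and not a)):
            (a and b): α-rule — add a, b.
            (not f and not a): α-rule — add not f, not a.
            × closes — contains both a and not a.
          branch 2.1.2 (add not (a and b), not (not f and not a)):
            ((c or f) iff not b): β-rule — branch into (c or f), not b  //  not (c or f), not not b.
              branch 2.1.2.1 (add (c or f), not b):
                not (a and b): β-rule — branch into not a  //  not b.
                  branch 2.1.2.1.1 (add not a):
                    not (not f and not a): β-rule — branch into not not f  //  not not a.
                      branch 2.1.2.1.1.1 (add not not f):
                        × closes — contains both f and not f.
                      branch 2.1.2.1.1.2 (add not not a):
                        × closes — contains both a and not a.
                  branch 2.1.2.1.2 (add not b):
                    not (not f and not a): β-rule — branch into not not f  //  not not a.
                      branch 2.1.2.1.2.1 (add not not f):
                        × closes — contains both f and not f.
                      branch 2.1.2.1.2.2 (add not not a):
                        (c or f): β-rule — branch into c  //  f.
                          branch 2.1.2.1.2.2.1 (add c):
                            ○ open, literals {a=true, b=false, c=true, f=false}.
                          branch 2.1.2.1.2.2.2 (add f):
                            × closes — contains both f and not f.
              branch 2.1.2.2 (add not (c or f), not not b):
                not (c or f): α-rule — add not c, not f.
                not (a and b): β-rule — branch into not a  //  not b.
                  branch 2.1.2.2.1 (add not a):
                    not (not f and not a): β-rule — branch into not not f  //  not not a.
                      branch 2.1.2.2.1.1 (add not not f):
                        × closes — contains both f and not f.
                      branch 2.1.2.2.1.2 (add not not a):
                        × closes — contains both a and not a.
                  branch 2.1.2.2.2 (add not b):
                    × closes — contains both b and not b.
      branch 2.2 (add not (((a and b) iff (not f and not a)) and ((c or f) iff not b)), f):
        not (((a and b) iff (not f and not a)) and ((c or f) iff not b)): β-rule — branch into not ((a and b) iff (not f and not a))  //  not ((c or f) iff not b).
          branch 2.2.1 (add not ((a and b) iff (not f and not a))):
            not ((a and b) iff (not f and not a)): β-rule — branch into (a and b), not (not f and not a)  //  not (a and b), (not f and not a).
              branch 2.2.1.1 (add (a and b), not (not f and not a)):
                (a and b): α-rule — add a, b.
                not (not f and not a): β-rule — branch into not not f  //  not not a.
                  branch 2.2.1.1.1 (add not not f):
                    ○ open, literals {a=true, b=true, f=true}.
                  branch 2.2.1.1.2 (add not not a):
                    ○ open, literals {a=true, b=true, f=true}.
              branch 2.2.1.2 (add not (a and b), (not f and not a)):
                (not f and not a): α-rule — add not f, not a.
                × closes — contains both f and not f.
          branch 2.2.2 (add not ((c or f) iff not b)):
            not ((c or f) iff not b): β-rule — branch into (c or f), not not b  //  not (c or f), not b.
              branch 2.2.2.1 (add (c or f), not not b):
                (c or f): β-rule — branch into c  //  f.
                  branch 2.2.2.1.1 (add c):
                    ○ open, literals {b=true, c=true, f=true}.
                  branch 2.2.2.1.2 (add f):
                    ○ open, literals {b=true, f=true}.
              branch 2.2.2.2 (add not (c or f), not b):
                not (c or f): α-rule — add not c, not f.
                × closes — contains both f and not f.
10 branches closed, 7 open.
Each open branch fixes some atoms; the unmentioned ones are free. Counting distinct full assignments: branch {f=false} (a, b, c, d, e) contributes 32 new; branch {e=false} (a, b, c, d, f) contributes 16 new; branch {a=true, b=false, c=true, f=false} (d, e) contributes 0 new; branch {a=true, b=true, f=true} (c, d, e) contributes 4 new; branch {a=true, b=true, f=true} (c, d, e) contributes 0 new; branch {b=true, c=true, f=true} (a, d, e) contributes 2 new; branch {b=true, f=true} (a, c, d, e) contributes 2 new. Total: 56.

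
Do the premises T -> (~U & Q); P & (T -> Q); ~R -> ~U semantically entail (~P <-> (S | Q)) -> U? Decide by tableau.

No

Initial set: {T (T -> (~U & Q)); T (P & (T -> Q)); T (~R -> ~U); F ((~P <-> (S | Q)) -> U)}.
T (P & (T -> Q)): α-rule — add T P, T (T -> Q).
F ((~P <-> (S | Q)) -> U): α-rule — add T (~P <-> (S | Q)), F U.
T (T -> (~U & Q)): β-rule — branch into F T  //  T (~U & Q).
  branch 1 (add F T):
    T (~R -> ~U): β-rule — branch into F ~R  //  T ~U.
      branch 1.1 (add F ~R):
        T (T -> Q): β-rule — branch into F T  //  T Q.
          branch 1.1.1 (add F T):
            T (~P <-> (S | Q)): β-rule — branch into T ~P, T (S | Q)  //  F ~P, F (S | Q).
              branch 1.1.1.1 (add T ~P, T (S | Q)):
                × closes — contains both P and ~P.
              branch 1.1.1.2 (add F ~P, F (S | Q)):
                F (S | Q): α-rule — add F S, F Q.
                ○ open, literals {P=1, Q=0, R=1, S=0, T=0, U=0}.
          branch 1.1.2 (add T Q):
            T (~P <-> (S | Q)): β-rule — branch into T ~P, T (S | Q)  //  F ~P, F (S | Q).
              branch 1.1.2.1 (add T ~P, T (S | Q)):
                × closes — contains both P and ~P.
              branch 1.1.2.2 (add F ~P, F (S | Q)):
                F (S | Q): α-rule — add F S, F Q.
                × closes — contains both Q and ~Q.
      branch 1.2 (add T ~U):
        T (T -> Q): β-rule — branch into F T  //  T Q.
          branch 1.2.1 (add F T):
            T (~P <-> (S | Q)): β-rule — branch into T ~P, T (S | Q)  //  F ~P, F (S | Q).
              branch 1.2.1.1 (add T ~P, T (S | Q)):
                × closes — contains both P and ~P.
              branch 1.2.1.2 (add F ~P, F (S | Q)):
                F (S | Q): α-rule — add F S, F Q.
                ○ open, literals {P=1, Q=0, S=0, T=0, U=0}.
          branch 1.2.2 (add T Q):
            T (~P <-> (S | Q)): β-rule — branch into T ~P, T (S | Q)  //  F ~P, F (S | Q).
              branch 1.2.2.1 (add T ~P, T (S | Q)):
                × closes — contains both P and ~P.
              branch 1.2.2.2 (add F ~P, F (S | Q)):
                F (S | Q): α-rule — add F S, F Q.
                × closes — contains both Q and ~Q.
  branch 2 (add T (~U & Q)):
    T (~U & Q): α-rule — add T ~U, T Q.
    T (~R -> ~U): β-rule — branch into F ~R  //  T ~U.
      branch 2.1 (add F ~R):
        T (T -> Q): β-rule — branch into F T  //  T Q.
          branch 2.1.1 (add F T):
            T (~P <-> (S | Q)): β-rule — branch into T ~P, T (S | Q)  //  F ~P, F (S | Q).
              branch 2.1.1.1 (add T ~P, T (S | Q)):
                × closes — contains both P and ~P.
              branch 2.1.1.2 (add F ~P, F (S | Q)):
                F (S | Q): α-rule — add F S, F Q.
                × closes — contains both Q and ~Q.
          branch 2.1.2 (add T Q):
            T (~P <-> (S | Q)): β-rule — branch into T ~P, T (S | Q)  //  F ~P, F (S | Q).
              branch 2.1.2.1 (add T ~P, T (S | Q)):
                × closes — contains both P and ~P.
              branch 2.1.2.2 (add F ~P, F (S | Q)):
                F (S | Q): α-rule — add F S, F Q.
                × closes — contains both Q and ~Q.
      branch 2.2 (add T ~U):
        T (T -> Q): β-rule — branch into F T  //  T Q.
          branch 2.2.1 (add F T):
            T (~P <-> (S | Q)): β-rule — branch into T ~P, T (S | Q)  //  F ~P, F (S | Q).
              branch 2.2.1.1 (add T ~P, T (S | Q)):
                × closes — contains both P and ~P.
              branch 2.2.1.2 (add F ~P, F (S | Q)):
                F (S | Q): α-rule — add F S, F Q.
                × closes — contains both Q and ~Q.
          branch 2.2.2 (add T Q):
            T (~P <-> (S | Q)): β-rule — branch into T ~P, T (S | Q)  //  F ~P, F (S | Q).
              branch 2.2.2.1 (add T ~P, T (S | Q)):
                × closes — contains both P and ~P.
              branch 2.2.2.2 (add F ~P, F (S | Q)):
                F (S | Q): α-rule — add F S, F Q.
                × closes — contains both Q and ~Q.
14 branches closed, 2 open.
An open branch gives a countermodel: P=1, Q=0, R=1, S=0, T=0, U=0 (unmentioned atoms arbitrary); the premises hold there but the conclusion fails.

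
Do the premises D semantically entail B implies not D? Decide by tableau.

Initial set: {D; not (B implies not D)}.
not (B implies not D): α-rule — add B, not not D.
○ open, literals {B=1, D=1}.
0 branches closed, 1 open.
An open branch gives a countermodel: B=1, D=1 (unmentioned atoms arbitrary); the premises hold there but the conclusion fails.

No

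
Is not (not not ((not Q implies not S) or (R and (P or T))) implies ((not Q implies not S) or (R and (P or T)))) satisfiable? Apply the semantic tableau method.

Unsatisfiable

Initial set: {T not (not not ((not Q implies not S) or (R and (P or T))) implies ((not Q implies not S) or (R and (P or T))))}.
T not (not not ((not Q implies not S) or (R and (P or T))) implies ((not Q implies not S) or (R and (P or T)))): α-rule — add T not not ((not Q implies not S) or (R and (P or T))), F ((not Q implies not S) or (R and (P or T))).
T not not ((not Q implies not S) or (R and (P or T))): drop double negation, giving T ((not Q implies not S) or (R and (P or T))).
F ((not Q implies not S) or (R and (P or T))): α-rule — add F (not Q implies not S), F (R and (P or T)).
F (not Q implies not S): α-rule — add T not Q, F not S.
T ((not Q implies not S) or (R and (P or T))): β-rule — branch into T (not Q implies not S)  //  T (R and (P or T)).
  branch 1 (add T (not Q implies not S)):
    F (R and (P or T)): β-rule — branch into F R  //  F (P or T).
      branch 1.1 (add F R):
        T (not Q implies not S): β-rule — branch into F not Q  //  T not S.
          branch 1.1.1 (add F not Q):
            × closes — contains both Q and not Q.
          branch 1.1.2 (add T not S):
            × closes — contains both S and not S.
      branch 1.2 (add F (P or T)):
        F (P or T): α-rule — add F P, F T.
        T (not Q implies not S): β-rule — branch into F not Q  //  T not S.
          branch 1.2.1 (add F not Q):
            × closes — contains both Q and not Q.
          branch 1.2.2 (add T not S):
            × closes — contains both S and not S.
  branch 2 (add T (R and (P or T))):
    T (R and (P or T)): α-rule — add T R, T (P or T).
    F (R and (P or T)): β-rule — branch into F R  //  F (P or T).
      branch 2.1 (add F R):
        × closes — contains both R and not R.
      branch 2.2 (add F (P or T)):
        F (P or T): α-rule — add F P, F T.
        T (P or T): β-rule — branch into T P  //  T T.
          branch 2.2.1 (add T P):
            × closes — contains both P and not P.
          branch 2.2.2 (add T T):
            × closes — contains both T and not T.
All 7 branches close.
Every branch closed; the formula is unsatisfiable.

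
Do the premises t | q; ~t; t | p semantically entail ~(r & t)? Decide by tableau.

Yes

Initial set: {T (t | q); T ~t; T (t | p); F ~(r & t)}.
F ~(r & t): α-rule — add T r, T t.
× closes — contains both t and ~t.
All 1 branch closes.
Every branch closed, so the premises entail the conclusion.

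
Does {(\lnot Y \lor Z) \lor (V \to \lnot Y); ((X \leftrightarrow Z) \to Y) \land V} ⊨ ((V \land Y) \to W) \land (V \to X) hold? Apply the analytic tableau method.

No

Initial set: {((\lnot Y \lor Z) \lor (V \to \lnot Y)); (((X \leftrightarrow Z) \to Y) \land V); \lnot (((V \land Y) \to W) \land (V \to X))}.
(((X \leftrightarrow Z) \to Y) \land V): α-rule — add ((X \leftrightarrow Z) \to Y), V.
((\lnot Y \lor Z) \lor (V \to \lnot Y)): β-rule — branch into (\lnot Y \lor Z)  //  (V \to \lnot Y).
  branch 1 (add (\lnot Y \lor Z)):
    \lnot (((V \land Y) \to W) \land (V \to X)): β-rule — branch into \lnot ((V \land Y) \to W)  //  \lnot (V \to X).
      branch 1.1 (add \lnot ((V \land Y) \to W)):
        \lnot ((V \land Y) \to W): α-rule — add (V \land Y), \lnot W.
        (V \land Y): α-rule — add V, Y.
        ((X \leftrightarrow Z) \to Y): β-rule — branch into \lnot (X \leftrightarrow Z)  //  Y.
          branch 1.1.1 (add \lnot (X \leftrightarrow Z)):
            (\lnot Y \lor Z): β-rule — branch into \lnot Y  //  Z.
              branch 1.1.1.1 (add \lnot Y):
                × closes — contains both Y and \lnot Y.
              branch 1.1.1.2 (add Z):
                \lnot (X \leftrightarrow Z): β-rule — branch into X, \lnot Z  //  \lnot X, Z.
                  branch 1.1.1.2.1 (add X, \lnot Z):
                    × closes — contains both Z and \lnot Z.
                  branch 1.1.1.2.2 (add \lnot X, Z):
                    ○ open, literals {V=true, W=false, X=false, Y=true, Z=true}.
          branch 1.1.2 (add Y):
            (\lnot Y \lor Z): β-rule — branch into \lnot Y  //  Z.
              branch 1.1.2.1 (add \lnot Y):
                × closes — contains both Y and \lnot Y.
              branch 1.1.2.2 (add Z):
                ○ open, literals {V=true, W=false, Y=true, Z=true}.
      branch 1.2 (add \lnot (V \to X)):
        \lnot (V \to X): α-rule — add V, \lnot X.
        ((X \leftrightarrow Z) \to Y): β-rule — branch into \lnot (X \leftrightarrow Z)  //  Y.
          branch 1.2.1 (add \lnot (X \leftrightarrow Z)):
            (\lnot Y \lor Z): β-rule — branch into \lnot Y  //  Z.
              branch 1.2.1.1 (add \lnot Y):
                \lnot (X \leftrightarrow Z): β-rule — branch into X, \lnot Z  //  \lnot X, Z.
                  branch 1.2.1.1.1 (add X, \lnot Z):
                    × closes — contains both X and \lnot X.
                  branch 1.2.1.1.2 (add \lnot X, Z):
                    ○ open, literals {V=true, X=false, Y=false, Z=true}.
              branch 1.2.1.2 (add Z):
                \lnot (X \leftrightarrow Z): β-rule — branch into X, \lnot Z  //  \lnot X, Z.
                  branch 1.2.1.2.1 (add X, \lnot Z):
                    × closes — contains both X and \lnot X.
                  branch 1.2.1.2.2 (add \lnot X, Z):
                    ○ open, literals {V=true, X=false, Z=true}.
          branch 1.2.2 (add Y):
            (\lnot Y \lor Z): β-rule — branch into \lnot Y  //  Z.
              branch 1.2.2.1 (add \lnot Y):
                × closes — contains both Y and \lnot Y.
              branch 1.2.2.2 (add Z):
                ○ open, literals {V=true, X=false, Y=true, Z=true}.
  branch 2 (add (V \to \lnot Y)):
    \lnot (((V \land Y) \to W) \land (V \to X)): β-rule — branch into \lnot ((V \land Y) \to W)  //  \lnot (V \to X).
      branch 2.1 (add \lnot ((V \land Y) \to W)):
        \lnot ((V \land Y) \to W): α-rule — add (V \land Y), \lnot W.
        (V \land Y): α-rule — add V, Y.
        ((X \leftrightarrow Z) \to Y): β-rule — branch into \lnot (X \leftrightarrow Z)  //  Y.
          branch 2.1.1 (add \lnot (X \leftrightarrow Z)):
            (V \to \lnot Y): β-rule — branch into \lnot V  //  \lnot Y.
              branch 2.1.1.1 (add \lnot V):
                × closes — contains both V and \lnot V.
              branch 2.1.1.2 (add \lnot Y):
                × closes — contains both Y and \lnot Y.
          branch 2.1.2 (add Y):
            (V \to \lnot Y): β-rule — branch into \lnot V  //  \lnot Y.
              branch 2.1.2.1 (add \lnot V):
                × closes — contains both V and \lnot V.
              branch 2.1.2.2 (add \lnot Y):
                × closes — contains both Y and \lnot Y.
      branch 2.2 (add \lnot (V \to X)):
        \lnot (V \to X): α-rule — add V, \lnot X.
        ((X \leftrightarrow Z) \to Y): β-rule — branch into \lnot (X \leftrightarrow Z)  //  Y.
          branch 2.2.1 (add \lnot (X \leftrightarrow Z)):
            (V \to \lnot Y): β-rule — branch into \lnot V  //  \lnot Y.
              branch 2.2.1.1 (add \lnot V):
                × closes — contains both V and \lnot V.
              branch 2.2.1.2 (add \lnot Y):
                \lnot (X \leftrightarrow Z): β-rule — branch into X, \lnot Z  //  \lnot X, Z.
                  branch 2.2.1.2.1 (add X, \lnot Z):
                    × closes — contains both X and \lnot X.
                  branch 2.2.1.2.2 (add \lnot X, Z):
                    ○ open, literals {V=true, X=false, Y=false, Z=true}.
          branch 2.2.2 (add Y):
            (V \to \lnot Y): β-rule — branch into \lnot V  //  \lnot Y.
              branch 2.2.2.1 (add \lnot V):
                × closes — contains both V and \lnot V.
              branch 2.2.2.2 (add \lnot Y):
                × closes — contains both Y and \lnot Y.
14 branches closed, 6 open.
An open branch gives a countermodel: V=true, W=false, X=false, Y=true, Z=true (unmentioned atoms arbitrary); the premises hold there but the conclusion fails.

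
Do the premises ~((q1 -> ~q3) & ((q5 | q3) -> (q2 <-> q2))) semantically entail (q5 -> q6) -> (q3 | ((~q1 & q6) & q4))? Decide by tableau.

Yes

Initial set: {~((q1 -> ~q3) & ((q5 | q3) -> (q2 <-> q2))); ~((q5 -> q6) -> (q3 | ((~q1 & q6) & q4)))}.
~((q5 -> q6) -> (q3 | ((~q1 & q6) & q4))): α-rule — add (q5 -> q6), ~(q3 | ((~q1 & q6) & q4)).
~(q3 | ((~q1 & q6) & q4)): α-rule — add ~q3, ~((~q1 & q6) & q4).
~((q1 -> ~q3) & ((q5 | q3) -> (q2 <-> q2))): β-rule — branch into ~(q1 -> ~q3)  //  ~((q5 | q3) -> (q2 <-> q2)).
  branch 1 (add ~(q1 -> ~q3)):
    ~(q1 -> ~q3): α-rule — add q1, ~~q3.
    × closes — contains both q3 and ~q3.
  branch 2 (add ~((q5 | q3) -> (q2 <-> q2))):
    ~((q5 | q3) -> (q2 <-> q2)): α-rule — add (q5 | q3), ~(q2 <-> q2).
    (q5 -> q6): β-rule — branch into ~q5  //  q6.
      branch 2.1 (add ~q5):
        ~((~q1 & q6) & q4): β-rule — branch into ~(~q1 & q6)  //  ~q4.
          branch 2.1.1 (add ~(~q1 & q6)):
            (q5 | q3): β-rule — branch into q5  //  q3.
              branch 2.1.1.1 (add q5):
                × closes — contains both q5 and ~q5.
              branch 2.1.1.2 (add q3):
                × closes — contains both q3 and ~q3.
          branch 2.1.2 (add ~q4):
            (q5 | q3): β-rule — branch into q5  //  q3.
              branch 2.1.2.1 (add q5):
                × closes — contains both q5 and ~q5.
              branch 2.1.2.2 (add q3):
                × closes — contains both q3 and ~q3.
      branch 2.2 (add q6):
        ~((~q1 & q6) & q4): β-rule — branch into ~(~q1 & q6)  //  ~q4.
          branch 2.2.1 (add ~(~q1 & q6)):
            (q5 | q3): β-rule — branch into q5  //  q3.
              branch 2.2.1.1 (add q5):
                ~(q2 <-> q2): β-rule — branch into q2, ~q2  //  ~q2, q2.
                  branch 2.2.1.1.1 (add q2, ~q2):
                    × closes — contains both q2 and ~q2.
                  branch 2.2.1.1.2 (add ~q2, q2):
                    × closes — contains both q2 and ~q2.
              branch 2.2.1.2 (add q3):
                × closes — contains both q3 and ~q3.
          branch 2.2.2 (add ~q4):
            (q5 | q3): β-rule — branch into q5  //  q3.
              branch 2.2.2.1 (add q5):
                ~(q2 <-> q2): β-rule — branch into q2, ~q2  //  ~q2, q2.
                  branch 2.2.2.1.1 (add q2, ~q2):
                    × closes — contains both q2 and ~q2.
                  branch 2.2.2.1.2 (add ~q2, q2):
                    × closes — contains both q2 and ~q2.
              branch 2.2.2.2 (add q3):
                × closes — contains both q3 and ~q3.
All 11 branches close.
Every branch closed, so the premises entail the conclusion.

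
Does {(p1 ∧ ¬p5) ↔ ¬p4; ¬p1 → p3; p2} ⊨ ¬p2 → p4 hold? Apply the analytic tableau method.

Initial set: {((p1 ∧ ¬p5) ↔ ¬p4); (¬p1 → p3); p2; ¬(¬p2 → p4)}.
¬(¬p2 → p4): α-rule — add ¬p2, ¬p4.
× closes — contains both p2 and ¬p2.
All 1 branch closes.
Every branch closed, so the premises entail the conclusion.

Yes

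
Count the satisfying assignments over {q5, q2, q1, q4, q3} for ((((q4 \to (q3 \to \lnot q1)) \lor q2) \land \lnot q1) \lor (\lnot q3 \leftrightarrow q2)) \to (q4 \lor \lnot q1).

Initial set: {(((((q4 \to (q3 \to \lnot q1)) \lor q2) \land \lnot q1) \lor (\lnot q3 \leftrightarrow q2)) \to (q4 \lor \lnot q1))}.
(((((q4 \to (q3 \to \lnot q1)) \lor q2) \land \lnot q1) \lor (\lnot q3 \leftrightarrow q2)) \to (q4 \lor \lnot q1)): β-rule — branch into \lnot ((((q4 \to (q3 \to \lnot q1)) \lor q2) \land \lnot q1) \lor (\lnot q3 \leftrightarrow q2))  //  (q4 \lor \lnot q1).
  branch 1 (add \lnot ((((q4 \to (q3 \to \lnot q1)) \lor q2) \land \lnot q1) \lor (\lnot q3 \leftrightarrow q2))):
    \lnot ((((q4 \to (q3 \to \lnot q1)) \lor q2) \land \lnot q1) \lor (\lnot q3 \leftrightarrow q2)): α-rule — add \lnot (((q4 \to (q3 \to \lnot q1)) \lor q2) \land \lnot q1), \lnot (\lnot q3 \leftrightarrow q2).
    \lnot (((q4 \to (q3 \to \lnot q1)) \lor q2) \land \lnot q1): β-rule — branch into \lnot ((q4 \to (q3 \to \lnot q1)) \lor q2)  //  \lnot \lnot q1.
      branch 1.1 (add \lnot ((q4 \to (q3 \to \lnot q1)) \lor q2)):
        \lnot ((q4 \to (q3 \to \lnot q1)) \lor q2): α-rule — add \lnot (q4 \to (q3 \to \lnot q1)), \lnot q2.
        \lnot (q4 \to (q3 \to \lnot q1)): α-rule — add q4, \lnot (q3 \to \lnot q1).
        \lnot (q3 \to \lnot q1): α-rule — add q3, \lnot \lnot q1.
        \lnot (\lnot q3 \leftrightarrow q2): β-rule — branch into \lnot q3, \lnot q2  //  \lnot \lnot q3, q2.
          branch 1.1.1 (add \lnot q3, \lnot q2):
            × closes — contains both q3 and \lnot q3.
          branch 1.1.2 (add \lnot \lnot q3, q2):
            × closes — contains both q2 and \lnot q2.
      branch 1.2 (add \lnot \lnot q1):
        \lnot (\lnot q3 \leftrightarrow q2): β-rule — branch into \lnot q3, \lnot q2  //  \lnot \lnot q3, q2.
          branch 1.2.1 (add \lnot q3, \lnot q2):
            ○ open, literals {q1=1, q2=0, q3=0}.
          branch 1.2.2 (add \lnot \lnot q3, q2):
            ○ open, literals {q1=1, q2=1, q3=1}.
  branch 2 (add (q4 \lor \lnot q1)):
    (q4 \lor \lnot q1): β-rule — branch into q4  //  \lnot q1.
      branch 2.1 (add q4):
        ○ open, literals {q4=1}.
      branch 2.2 (add \lnot q1):
        ○ open, literals {q1=0}.
2 branches closed, 4 open.
Each open branch fixes some atoms; the unmentioned ones are free. Counting distinct full assignments: branch {q1=1, q2=0, q3=0} (q5, q4) contributes 4 new; branch {q1=1, q2=1, q3=1} (q5, q4) contributes 4 new; branch {q4=1} (q5, q2, q1, q3) contributes 12 new; branch {q1=0} (q5, q2, q4, q3) contributes 8 new. Total: 28.

28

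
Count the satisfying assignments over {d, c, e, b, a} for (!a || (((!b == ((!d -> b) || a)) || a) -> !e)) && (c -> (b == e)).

18

Initial set: {((!a || (((!b == ((!d -> b) || a)) || a) -> !e)) && (c -> (b == e)))}.
((!a || (((!b == ((!d -> b) || a)) || a) -> !e)) && (c -> (b == e))): α-rule — add (!a || (((!b == ((!d -> b) || a)) || a) -> !e)), (c -> (b == e)).
(!a || (((!b == ((!d -> b) || a)) || a) -> !e)): β-rule — branch into !a  //  (((!b == ((!d -> b) || a)) || a) -> !e).
  branch 1 (add !a):
    (c -> (b == e)): β-rule — branch into !c  //  (b == e).
      branch 1.1 (add !c):
        ○ open, literals {a=F, c=F}.
      branch 1.2 (add (b == e)):
        (b == e): β-rule — branch into b, e  //  !b, !e.
          branch 1.2.1 (add b, e):
            ○ open, literals {a=F, b=T, e=T}.
          branch 1.2.2 (add !b, !e):
            ○ open, literals {a=F, b=F, e=F}.
  branch 2 (add (((!b == ((!d -> b) || a)) || a) -> !e)):
    (c -> (b == e)): β-rule — branch into !c  //  (b == e).
      branch 2.1 (add !c):
        (((!b == ((!d -> b) || a)) || a) -> !e): β-rule — branch into !((!b == ((!d -> b) || a)) || a)  //  !e.
          branch 2.1.1 (add !((!b == ((!d -> b) || a)) || a)):
            !((!b == ((!d -> b) || a)) || a): α-rule — add !(!b == ((!d -> b) || a)), !a.
            !(!b == ((!d -> b) || a)): β-rule — branch into !b, !((!d -> b) || a)  //  !!b, ((!d -> b) || a).
              branch 2.1.1.1 (add !b, !((!d -> b) || a)):
                !((!d -> b) || a): α-rule — add !(!d -> b), !a.
                !(!d -> b): α-rule — add !d, !b.
                ○ open, literals {a=F, b=F, c=F, d=F}.
              branch 2.1.1.2 (add !!b, ((!d -> b) || a)):
                ((!d -> b) || a): β-rule — branch into (!d -> b)  //  a.
                  branch 2.1.1.2.1 (add (!d -> b)):
                    (!d -> b): β-rule — branch into !!d  //  b.
                      branch 2.1.1.2.1.1 (add !!d):
                        ○ open, literals {a=F, b=T, c=F, d=T}.
                      branch 2.1.1.2.1.2 (add b):
                        ○ open, literals {a=F, b=T, c=F}.
                  branch 2.1.1.2.2 (add a):
                    × closes — contains both a and !a.
          branch 2.1.2 (add !e):
            ○ open, literals {c=F, e=F}.
      branch 2.2 (add (b == e)):
        (((!b == ((!d -> b) || a)) || a) -> !e): β-rule — branch into !((!b == ((!d -> b) || a)) || a)  //  !e.
          branch 2.2.1 (add !((!b == ((!d -> b) || a)) || a)):
            !((!b == ((!d -> b) || a)) || a): α-rule — add !(!b == ((!d -> b) || a)), !a.
            (b == e): β-rule — branch into b, e  //  !b, !e.
              branch 2.2.1.1 (add b, e):
                !(!b == ((!d -> b) || a)): β-rule — branch into !b, !((!d -> b) || a)  //  !!b, ((!d -> b) || a).
                  branch 2.2.1.1.1 (add !b, !((!d -> b) || a)):
                    × closes — contains both b and !b.
                  branch 2.2.1.1.2 (add !!b, ((!d -> b) || a)):
                    ((!d -> b) || a): β-rule — branch into (!d -> b)  //  a.
                      branch 2.2.1.1.2.1 (add (!d -> b)):
                        (!d -> b): β-rule — branch into !!d  //  b.
                          branch 2.2.1.1.2.1.1 (add !!d):
                            ○ open, literals {a=F, b=T, d=T, e=T}.
                          branch 2.2.1.1.2.1.2 (add b):
                            ○ open, literals {a=F, b=T, e=T}.
                      branch 2.2.1.1.2.2 (add a):
                        × closes — contains both a and !a.
              branch 2.2.1.2 (add !b, !e):
                !(!b == ((!d -> b) || a)): β-rule — branch into !b, !((!d -> b) || a)  //  !!b, ((!d -> b) || a).
                  branch 2.2.1.2.1 (add !b, !((!d -> b) || a)):
                    !((!d -> b) || a): α-rule — add !(!d -> b), !a.
                    !(!d -> b): α-rule — add !d, !b.
                    ○ open, literals {a=F, b=F, d=F, e=F}.
                  branch 2.2.1.2.2 (add !!b, ((!d -> b) || a)):
                    × closes — contains both b and !b.
          branch 2.2.2 (add !e):
            (b == e): β-rule — branch into b, e  //  !b, !e.
              branch 2.2.2.1 (add b, e):
                × closes — contains both e and !e.
              branch 2.2.2.2 (add !b, !e):
                ○ open, literals {b=F, e=F}.
5 branches closed, 11 open.
Each open branch fixes some atoms; the unmentioned ones are free. Counting distinct full assignments: branch {a=F, c=F} (d, e, b) contributes 8 new; branch {a=F, b=T, e=T} (d, c) contributes 2 new; branch {a=F, b=F, e=F} (d, c) contributes 2 new; branch {a=F, b=F, c=F, d=F} (e) contributes 0 new; branch {a=F, b=T, c=F, d=T} (e) contributes 0 new; branch {a=F, b=T, c=F} (d, e) contributes 0 new; branch {c=F, e=F} (d, b, a) contributes 4 new; branch {a=F, b=T, d=T, e=T} (c) contributes 0 new; branch {a=F, b=T, e=T} (d, c) contributes 0 new; branch {a=F, b=F, d=F, e=F} (c) contributes 0 new; branch {b=F, e=F} (d, c, a) contributes 2 new. Total: 18.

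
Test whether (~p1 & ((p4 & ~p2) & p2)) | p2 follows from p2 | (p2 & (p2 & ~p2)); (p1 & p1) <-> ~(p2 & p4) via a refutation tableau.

Yes

Initial set: {T (p2 | (p2 & (p2 & ~p2))); T ((p1 & p1) <-> ~(p2 & p4)); F ((~p1 & ((p4 & ~p2) & p2)) | p2)}.
F ((~p1 & ((p4 & ~p2) & p2)) | p2): α-rule — add F (~p1 & ((p4 & ~p2) & p2)), F p2.
T (p2 | (p2 & (p2 & ~p2))): β-rule — branch into T p2  //  T (p2 & (p2 & ~p2)).
  branch 1 (add T p2):
    × closes — contains both p2 and ~p2.
  branch 2 (add T (p2 & (p2 & ~p2))):
    T (p2 & (p2 & ~p2)): α-rule — add T p2, T (p2 & ~p2).
    × closes — contains both p2 and ~p2.
All 2 branches close.
Every branch closed, so the premises entail the conclusion.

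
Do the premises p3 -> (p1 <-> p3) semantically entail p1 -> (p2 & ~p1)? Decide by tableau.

No

Initial set: {(p3 -> (p1 <-> p3)); ~(p1 -> (p2 & ~p1))}.
~(p1 -> (p2 & ~p1)): α-rule — add p1, ~(p2 & ~p1).
(p3 -> (p1 <-> p3)): β-rule — branch into ~p3  //  (p1 <-> p3).
  branch 1 (add ~p3):
    ~(p2 & ~p1): β-rule — branch into ~p2  //  ~~p1.
      branch 1.1 (add ~p2):
        ○ open, literals {p1=true, p2=false, p3=false}.
      branch 1.2 (add ~~p1):
        ○ open, literals {p1=true, p3=false}.
  branch 2 (add (p1 <-> p3)):
    ~(p2 & ~p1): β-rule — branch into ~p2  //  ~~p1.
      branch 2.1 (add ~p2):
        (p1 <-> p3): β-rule — branch into p1, p3  //  ~p1, ~p3.
          branch 2.1.1 (add p1, p3):
            ○ open, literals {p1=true, p2=false, p3=true}.
          branch 2.1.2 (add ~p1, ~p3):
            × closes — contains both p1 and ~p1.
      branch 2.2 (add ~~p1):
        (p1 <-> p3): β-rule — branch into p1, p3  //  ~p1, ~p3.
          branch 2.2.1 (add p1, p3):
            ○ open, literals {p1=true, p3=true}.
          branch 2.2.2 (add ~p1, ~p3):
            × closes — contains both p1 and ~p1.
2 branches closed, 4 open.
An open branch gives a countermodel: p1=true, p2=false, p3=false (unmentioned atoms arbitrary); the premises hold there but the conclusion fails.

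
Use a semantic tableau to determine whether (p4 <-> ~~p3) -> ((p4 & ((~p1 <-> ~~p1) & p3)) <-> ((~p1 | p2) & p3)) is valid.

Not valid

Assume the negation and expand:
Initial set: {~((p4 <-> ~~p3) -> ((p4 & ((~p1 <-> ~~p1) & p3)) <-> ((~p1 | p2) & p3)))}.
~((p4 <-> ~~p3) -> ((p4 & ((~p1 <-> ~~p1) & p3)) <-> ((~p1 | p2) & p3))): α-rule — add (p4 <-> ~~p3), ~((p4 & ((~p1 <-> ~~p1) & p3)) <-> ((~p1 | p2) & p3)).
(p4 <-> ~~p3): β-rule — branch into p4, ~~p3  //  ~p4, ~~~p3.
  branch 1 (add p4, ~~p3):
    ~~p3: drop double negation, giving p3.
    ~((p4 & ((~p1 <-> ~~p1) & p3)) <-> ((~p1 | p2) & p3)): β-rule — branch into (p4 & ((~p1 <-> ~~p1) & p3)), ~((~p1 | p2) & p3)  //  ~(p4 & ((~p1 <-> ~~p1) & p3)), ((~p1 | p2) & p3).
      branch 1.1 (add (p4 & ((~p1 <-> ~~p1) & p3)), ~((~p1 | p2) & p3)):
        (p4 & ((~p1 <-> ~~p1) & p3)): α-rule — add p4, ((~p1 <-> ~~p1) & p3).
        ((~p1 <-> ~~p1) & p3): α-rule — add (~p1 <-> ~~p1), p3.
        ~((~p1 | p2) & p3): β-rule — branch into ~(~p1 | p2)  //  ~p3.
          branch 1.1.1 (add ~(~p1 | p2)):
            ~(~p1 | p2): α-rule — add ~~p1, ~p2.
            (~p1 <-> ~~p1): β-rule — branch into ~p1, ~~p1  //  ~~p1, ~~~p1.
              branch 1.1.1.1 (add ~p1, ~~p1):
                × closes — contains both p1 and ~p1.
              branch 1.1.1.2 (add ~~p1, ~~~p1):
                ~~~p1: drop double negation, giving ~p1.
                × closes — contains both p1 and ~p1.
          branch 1.1.2 (add ~p3):
            × closes — contains both p3 and ~p3.
      branch 1.2 (add ~(p4 & ((~p1 <-> ~~p1) & p3)), ((~p1 | p2) & p3)):
        ((~p1 | p2) & p3): α-rule — add (~p1 | p2), p3.
        ~(p4 & ((~p1 <-> ~~p1) & p3)): β-rule — branch into ~p4  //  ~((~p1 <-> ~~p1) & p3).
          branch 1.2.1 (add ~p4):
            × closes — contains both p4 and ~p4.
          branch 1.2.2 (add ~((~p1 <-> ~~p1) & p3)):
            (~p1 | p2): β-rule — branch into ~p1  //  p2.
              branch 1.2.2.1 (add ~p1):
                ~((~p1 <-> ~~p1) & p3): β-rule — branch into ~(~p1 <-> ~~p1)  //  ~p3.
                  branch 1.2.2.1.1 (add ~(~p1 <-> ~~p1)):
                    ~(~p1 <-> ~~p1): β-rule — branch into ~p1, ~~~p1  //  ~~p1, ~~p1.
                      branch 1.2.2.1.1.1 (add ~p1, ~~~p1):
                        ~~~p1: drop double negation, giving ~p1.
                        ○ open, literals {p1=F, p3=T, p4=T}.
                      branch 1.2.2.1.1.2 (add ~~p1, ~~p1):
                        × closes — contains both p1 and ~p1.
                  branch 1.2.2.1.2 (add ~p3):
                    × closes — contains both p3 and ~p3.
              branch 1.2.2.2 (add p2):
                ~((~p1 <-> ~~p1) & p3): β-rule — branch into ~(~p1 <-> ~~p1)  //  ~p3.
                  branch 1.2.2.2.1 (add ~(~p1 <-> ~~p1)):
                    ~(~p1 <-> ~~p1): β-rule — branch into ~p1, ~~~p1  //  ~~p1, ~~p1.
                      branch 1.2.2.2.1.1 (add ~p1, ~~~p1):
                        ~~~p1: drop double negation, giving ~p1.
                        ○ open, literals {p1=F, p2=T, p3=T, p4=T}.
                      branch 1.2.2.2.1.2 (add ~~p1, ~~p1):
                        ~~p1: drop double negation, giving p1.
                        ○ open, literals {p1=T, p2=T, p3=T, p4=T}.
                  branch 1.2.2.2.2 (add ~p3):
                    × closes — contains both p3 and ~p3.
  branch 2 (add ~p4, ~~~p3):
    ~~~p3: drop double negation, giving ~p3.
    ~((p4 & ((~p1 <-> ~~p1) & p3)) <-> ((~p1 | p2) & p3)): β-rule — branch into (p4 & ((~p1 <-> ~~p1) & p3)), ~((~p1 | p2) & p3)  //  ~(p4 & ((~p1 <-> ~~p1) & p3)), ((~p1 | p2) & p3).
      branch 2.1 (add (p4 & ((~p1 <-> ~~p1) & p3)), ~((~p1 | p2) & p3)):
        (p4 & ((~p1 <-> ~~p1) & p3)): α-rule — add p4, ((~p1 <-> ~~p1) & p3).
        × closes — contains both p4 and ~p4.
      branch 2.2 (add ~(p4 & ((~p1 <-> ~~p1) & p3)), ((~p1 | p2) & p3)):
        ((~p1 | p2) & p3): α-rule — add (~p1 | p2), p3.
        × closes — contains both p3 and ~p3.
9 branches closed, 3 open.
An open branch gives a countermodel: p1=F, p3=T, p4=T (unmentioned atoms arbitrary); under it the original formula is false.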